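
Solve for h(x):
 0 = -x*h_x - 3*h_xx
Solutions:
 h(x) = C1 + C2*erf(sqrt(6)*x/6)


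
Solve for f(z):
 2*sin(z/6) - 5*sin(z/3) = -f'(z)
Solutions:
 f(z) = C1 + 12*cos(z/6) - 15*cos(z/3)


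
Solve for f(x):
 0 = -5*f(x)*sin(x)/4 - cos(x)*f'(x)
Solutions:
 f(x) = C1*cos(x)^(5/4)


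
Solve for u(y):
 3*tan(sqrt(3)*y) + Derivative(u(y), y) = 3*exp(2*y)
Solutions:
 u(y) = C1 + 3*exp(2*y)/2 + sqrt(3)*log(cos(sqrt(3)*y))


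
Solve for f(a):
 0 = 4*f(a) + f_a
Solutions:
 f(a) = C1*exp(-4*a)


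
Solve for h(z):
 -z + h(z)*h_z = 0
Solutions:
 h(z) = -sqrt(C1 + z^2)
 h(z) = sqrt(C1 + z^2)


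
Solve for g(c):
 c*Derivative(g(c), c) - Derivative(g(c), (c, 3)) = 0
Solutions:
 g(c) = C1 + Integral(C2*airyai(c) + C3*airybi(c), c)


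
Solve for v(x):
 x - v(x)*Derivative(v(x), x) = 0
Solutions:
 v(x) = -sqrt(C1 + x^2)
 v(x) = sqrt(C1 + x^2)


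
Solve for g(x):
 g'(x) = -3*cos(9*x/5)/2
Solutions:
 g(x) = C1 - 5*sin(9*x/5)/6


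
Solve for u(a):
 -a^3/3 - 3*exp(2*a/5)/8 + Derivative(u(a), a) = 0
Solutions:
 u(a) = C1 + a^4/12 + 15*exp(2*a/5)/16


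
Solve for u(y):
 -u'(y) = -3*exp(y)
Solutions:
 u(y) = C1 + 3*exp(y)


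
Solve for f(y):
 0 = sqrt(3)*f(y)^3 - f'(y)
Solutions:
 f(y) = -sqrt(2)*sqrt(-1/(C1 + sqrt(3)*y))/2
 f(y) = sqrt(2)*sqrt(-1/(C1 + sqrt(3)*y))/2


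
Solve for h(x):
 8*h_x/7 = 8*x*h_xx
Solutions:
 h(x) = C1 + C2*x^(8/7)


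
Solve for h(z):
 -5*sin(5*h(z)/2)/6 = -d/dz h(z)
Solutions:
 -5*z/6 + log(cos(5*h(z)/2) - 1)/5 - log(cos(5*h(z)/2) + 1)/5 = C1


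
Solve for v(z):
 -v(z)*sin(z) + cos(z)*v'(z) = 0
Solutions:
 v(z) = C1/cos(z)


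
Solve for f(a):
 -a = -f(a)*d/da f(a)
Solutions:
 f(a) = -sqrt(C1 + a^2)
 f(a) = sqrt(C1 + a^2)


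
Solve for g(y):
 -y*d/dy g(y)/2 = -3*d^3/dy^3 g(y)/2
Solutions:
 g(y) = C1 + Integral(C2*airyai(3^(2/3)*y/3) + C3*airybi(3^(2/3)*y/3), y)


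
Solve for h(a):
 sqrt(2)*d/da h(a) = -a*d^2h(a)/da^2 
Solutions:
 h(a) = C1 + C2*a^(1 - sqrt(2))


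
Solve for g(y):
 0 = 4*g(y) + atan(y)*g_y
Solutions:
 g(y) = C1*exp(-4*Integral(1/atan(y), y))


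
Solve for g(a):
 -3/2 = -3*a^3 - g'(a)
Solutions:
 g(a) = C1 - 3*a^4/4 + 3*a/2


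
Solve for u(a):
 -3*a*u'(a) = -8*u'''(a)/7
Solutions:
 u(a) = C1 + Integral(C2*airyai(21^(1/3)*a/2) + C3*airybi(21^(1/3)*a/2), a)


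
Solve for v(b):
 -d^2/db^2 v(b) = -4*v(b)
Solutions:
 v(b) = C1*exp(-2*b) + C2*exp(2*b)


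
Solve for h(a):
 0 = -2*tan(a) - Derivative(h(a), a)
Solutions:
 h(a) = C1 + 2*log(cos(a))


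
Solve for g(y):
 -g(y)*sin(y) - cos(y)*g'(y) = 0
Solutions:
 g(y) = C1*cos(y)


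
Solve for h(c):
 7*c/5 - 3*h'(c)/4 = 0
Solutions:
 h(c) = C1 + 14*c^2/15


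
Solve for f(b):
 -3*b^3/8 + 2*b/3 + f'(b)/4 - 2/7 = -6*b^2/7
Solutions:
 f(b) = C1 + 3*b^4/8 - 8*b^3/7 - 4*b^2/3 + 8*b/7


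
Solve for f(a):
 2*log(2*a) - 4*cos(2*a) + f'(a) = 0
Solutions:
 f(a) = C1 - 2*a*log(a) - 2*a*log(2) + 2*a + 2*sin(2*a)


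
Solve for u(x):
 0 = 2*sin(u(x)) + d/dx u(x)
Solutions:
 u(x) = -acos((-C1 - exp(4*x))/(C1 - exp(4*x))) + 2*pi
 u(x) = acos((-C1 - exp(4*x))/(C1 - exp(4*x)))


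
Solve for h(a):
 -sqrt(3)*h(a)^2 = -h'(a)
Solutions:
 h(a) = -1/(C1 + sqrt(3)*a)


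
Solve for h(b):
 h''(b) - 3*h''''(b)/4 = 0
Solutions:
 h(b) = C1 + C2*b + C3*exp(-2*sqrt(3)*b/3) + C4*exp(2*sqrt(3)*b/3)


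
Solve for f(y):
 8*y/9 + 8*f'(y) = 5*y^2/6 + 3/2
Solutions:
 f(y) = C1 + 5*y^3/144 - y^2/18 + 3*y/16


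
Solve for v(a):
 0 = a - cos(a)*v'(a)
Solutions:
 v(a) = C1 + Integral(a/cos(a), a)


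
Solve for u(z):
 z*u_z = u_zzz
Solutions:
 u(z) = C1 + Integral(C2*airyai(z) + C3*airybi(z), z)


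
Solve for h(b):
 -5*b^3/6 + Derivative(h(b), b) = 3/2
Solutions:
 h(b) = C1 + 5*b^4/24 + 3*b/2


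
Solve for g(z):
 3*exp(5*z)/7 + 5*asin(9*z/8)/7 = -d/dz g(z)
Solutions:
 g(z) = C1 - 5*z*asin(9*z/8)/7 - 5*sqrt(64 - 81*z^2)/63 - 3*exp(5*z)/35


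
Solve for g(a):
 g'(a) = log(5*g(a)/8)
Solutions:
 Integral(1/(-log(_y) - log(5) + 3*log(2)), (_y, g(a))) = C1 - a


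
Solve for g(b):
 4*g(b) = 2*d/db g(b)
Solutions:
 g(b) = C1*exp(2*b)


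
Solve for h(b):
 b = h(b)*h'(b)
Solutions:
 h(b) = -sqrt(C1 + b^2)
 h(b) = sqrt(C1 + b^2)


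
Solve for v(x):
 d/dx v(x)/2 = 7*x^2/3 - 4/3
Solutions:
 v(x) = C1 + 14*x^3/9 - 8*x/3


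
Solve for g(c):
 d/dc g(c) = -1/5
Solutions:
 g(c) = C1 - c/5


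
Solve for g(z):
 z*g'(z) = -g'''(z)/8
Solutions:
 g(z) = C1 + Integral(C2*airyai(-2*z) + C3*airybi(-2*z), z)


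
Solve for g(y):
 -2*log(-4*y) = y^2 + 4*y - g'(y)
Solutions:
 g(y) = C1 + y^3/3 + 2*y^2 + 2*y*log(-y) + 2*y*(-1 + 2*log(2))


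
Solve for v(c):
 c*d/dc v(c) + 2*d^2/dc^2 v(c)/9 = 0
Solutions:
 v(c) = C1 + C2*erf(3*c/2)


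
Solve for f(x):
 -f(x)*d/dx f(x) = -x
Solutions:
 f(x) = -sqrt(C1 + x^2)
 f(x) = sqrt(C1 + x^2)


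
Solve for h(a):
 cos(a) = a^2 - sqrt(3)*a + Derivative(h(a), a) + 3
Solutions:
 h(a) = C1 - a^3/3 + sqrt(3)*a^2/2 - 3*a + sin(a)


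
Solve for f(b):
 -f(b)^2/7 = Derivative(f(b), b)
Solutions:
 f(b) = 7/(C1 + b)


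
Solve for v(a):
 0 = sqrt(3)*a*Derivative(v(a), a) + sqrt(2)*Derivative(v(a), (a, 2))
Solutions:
 v(a) = C1 + C2*erf(6^(1/4)*a/2)


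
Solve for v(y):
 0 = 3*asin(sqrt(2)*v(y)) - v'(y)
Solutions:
 Integral(1/asin(sqrt(2)*_y), (_y, v(y))) = C1 + 3*y


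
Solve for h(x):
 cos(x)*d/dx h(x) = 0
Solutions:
 h(x) = C1


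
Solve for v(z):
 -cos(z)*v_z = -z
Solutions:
 v(z) = C1 + Integral(z/cos(z), z)


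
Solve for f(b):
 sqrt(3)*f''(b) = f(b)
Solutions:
 f(b) = C1*exp(-3^(3/4)*b/3) + C2*exp(3^(3/4)*b/3)


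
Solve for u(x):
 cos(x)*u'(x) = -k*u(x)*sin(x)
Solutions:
 u(x) = C1*exp(k*log(cos(x)))


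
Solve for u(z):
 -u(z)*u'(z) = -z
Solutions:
 u(z) = -sqrt(C1 + z^2)
 u(z) = sqrt(C1 + z^2)


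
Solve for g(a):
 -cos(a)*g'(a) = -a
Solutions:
 g(a) = C1 + Integral(a/cos(a), a)


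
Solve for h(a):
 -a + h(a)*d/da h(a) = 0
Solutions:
 h(a) = -sqrt(C1 + a^2)
 h(a) = sqrt(C1 + a^2)


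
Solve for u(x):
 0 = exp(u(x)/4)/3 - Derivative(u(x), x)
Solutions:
 u(x) = 4*log(-1/(C1 + x)) + 4*log(12)


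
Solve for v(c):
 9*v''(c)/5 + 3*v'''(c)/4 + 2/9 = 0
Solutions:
 v(c) = C1 + C2*c + C3*exp(-12*c/5) - 5*c^2/81


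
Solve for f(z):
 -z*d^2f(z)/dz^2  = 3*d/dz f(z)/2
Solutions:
 f(z) = C1 + C2/sqrt(z)


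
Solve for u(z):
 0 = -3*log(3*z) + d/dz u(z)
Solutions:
 u(z) = C1 + 3*z*log(z) - 3*z + z*log(27)


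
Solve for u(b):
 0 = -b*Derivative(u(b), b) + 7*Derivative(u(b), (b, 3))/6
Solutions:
 u(b) = C1 + Integral(C2*airyai(6^(1/3)*7^(2/3)*b/7) + C3*airybi(6^(1/3)*7^(2/3)*b/7), b)


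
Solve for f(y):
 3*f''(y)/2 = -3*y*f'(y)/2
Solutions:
 f(y) = C1 + C2*erf(sqrt(2)*y/2)


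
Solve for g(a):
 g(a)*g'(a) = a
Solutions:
 g(a) = -sqrt(C1 + a^2)
 g(a) = sqrt(C1 + a^2)


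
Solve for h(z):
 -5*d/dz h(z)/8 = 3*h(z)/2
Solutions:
 h(z) = C1*exp(-12*z/5)


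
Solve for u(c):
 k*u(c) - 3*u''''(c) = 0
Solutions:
 u(c) = C1*exp(-3^(3/4)*c*k^(1/4)/3) + C2*exp(3^(3/4)*c*k^(1/4)/3) + C3*exp(-3^(3/4)*I*c*k^(1/4)/3) + C4*exp(3^(3/4)*I*c*k^(1/4)/3)


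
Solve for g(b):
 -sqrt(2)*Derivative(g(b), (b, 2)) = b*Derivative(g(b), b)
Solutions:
 g(b) = C1 + C2*erf(2^(1/4)*b/2)


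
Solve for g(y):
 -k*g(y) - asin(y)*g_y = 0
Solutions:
 g(y) = C1*exp(-k*Integral(1/asin(y), y))


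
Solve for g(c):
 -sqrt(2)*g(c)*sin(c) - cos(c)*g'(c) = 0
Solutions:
 g(c) = C1*cos(c)^(sqrt(2))


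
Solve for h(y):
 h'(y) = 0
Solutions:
 h(y) = C1


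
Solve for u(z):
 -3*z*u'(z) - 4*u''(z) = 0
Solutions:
 u(z) = C1 + C2*erf(sqrt(6)*z/4)


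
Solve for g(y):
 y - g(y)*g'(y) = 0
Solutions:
 g(y) = -sqrt(C1 + y^2)
 g(y) = sqrt(C1 + y^2)


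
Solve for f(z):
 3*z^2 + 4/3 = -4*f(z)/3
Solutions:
 f(z) = -9*z^2/4 - 1


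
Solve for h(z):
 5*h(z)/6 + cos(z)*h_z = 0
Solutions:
 h(z) = C1*(sin(z) - 1)^(5/12)/(sin(z) + 1)^(5/12)


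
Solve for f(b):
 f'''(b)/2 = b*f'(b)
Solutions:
 f(b) = C1 + Integral(C2*airyai(2^(1/3)*b) + C3*airybi(2^(1/3)*b), b)


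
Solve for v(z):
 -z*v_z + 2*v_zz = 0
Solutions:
 v(z) = C1 + C2*erfi(z/2)


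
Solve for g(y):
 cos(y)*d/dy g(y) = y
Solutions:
 g(y) = C1 + Integral(y/cos(y), y)


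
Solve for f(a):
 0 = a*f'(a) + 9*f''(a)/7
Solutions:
 f(a) = C1 + C2*erf(sqrt(14)*a/6)


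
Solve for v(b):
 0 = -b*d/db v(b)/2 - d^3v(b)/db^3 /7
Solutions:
 v(b) = C1 + Integral(C2*airyai(-2^(2/3)*7^(1/3)*b/2) + C3*airybi(-2^(2/3)*7^(1/3)*b/2), b)


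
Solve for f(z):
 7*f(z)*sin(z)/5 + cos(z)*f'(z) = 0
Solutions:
 f(z) = C1*cos(z)^(7/5)


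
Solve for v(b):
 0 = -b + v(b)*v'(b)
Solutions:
 v(b) = -sqrt(C1 + b^2)
 v(b) = sqrt(C1 + b^2)


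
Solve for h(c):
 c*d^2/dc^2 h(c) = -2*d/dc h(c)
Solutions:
 h(c) = C1 + C2/c


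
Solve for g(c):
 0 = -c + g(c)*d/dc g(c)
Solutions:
 g(c) = -sqrt(C1 + c^2)
 g(c) = sqrt(C1 + c^2)


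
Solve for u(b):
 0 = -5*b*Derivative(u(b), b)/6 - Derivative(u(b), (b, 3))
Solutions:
 u(b) = C1 + Integral(C2*airyai(-5^(1/3)*6^(2/3)*b/6) + C3*airybi(-5^(1/3)*6^(2/3)*b/6), b)


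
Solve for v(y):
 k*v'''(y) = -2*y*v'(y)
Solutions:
 v(y) = C1 + Integral(C2*airyai(2^(1/3)*y*(-1/k)^(1/3)) + C3*airybi(2^(1/3)*y*(-1/k)^(1/3)), y)


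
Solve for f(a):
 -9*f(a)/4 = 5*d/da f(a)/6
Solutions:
 f(a) = C1*exp(-27*a/10)


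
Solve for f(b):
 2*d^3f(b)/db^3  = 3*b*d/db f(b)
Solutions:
 f(b) = C1 + Integral(C2*airyai(2^(2/3)*3^(1/3)*b/2) + C3*airybi(2^(2/3)*3^(1/3)*b/2), b)


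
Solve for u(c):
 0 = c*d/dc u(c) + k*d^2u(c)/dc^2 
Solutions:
 u(c) = C1 + C2*sqrt(k)*erf(sqrt(2)*c*sqrt(1/k)/2)


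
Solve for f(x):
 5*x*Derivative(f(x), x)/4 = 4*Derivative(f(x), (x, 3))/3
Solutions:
 f(x) = C1 + Integral(C2*airyai(15^(1/3)*2^(2/3)*x/4) + C3*airybi(15^(1/3)*2^(2/3)*x/4), x)


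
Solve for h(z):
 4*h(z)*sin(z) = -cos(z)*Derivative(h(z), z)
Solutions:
 h(z) = C1*cos(z)^4


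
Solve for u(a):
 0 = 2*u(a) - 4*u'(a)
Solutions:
 u(a) = C1*exp(a/2)


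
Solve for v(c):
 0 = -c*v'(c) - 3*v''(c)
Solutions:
 v(c) = C1 + C2*erf(sqrt(6)*c/6)


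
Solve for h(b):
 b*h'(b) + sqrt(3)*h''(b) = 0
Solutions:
 h(b) = C1 + C2*erf(sqrt(2)*3^(3/4)*b/6)


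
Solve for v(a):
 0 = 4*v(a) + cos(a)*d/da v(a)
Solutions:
 v(a) = C1*(sin(a)^2 - 2*sin(a) + 1)/(sin(a)^2 + 2*sin(a) + 1)


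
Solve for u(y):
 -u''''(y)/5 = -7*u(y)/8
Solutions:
 u(y) = C1*exp(-70^(1/4)*y/2) + C2*exp(70^(1/4)*y/2) + C3*sin(70^(1/4)*y/2) + C4*cos(70^(1/4)*y/2)


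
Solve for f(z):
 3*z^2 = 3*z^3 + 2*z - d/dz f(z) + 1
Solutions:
 f(z) = C1 + 3*z^4/4 - z^3 + z^2 + z


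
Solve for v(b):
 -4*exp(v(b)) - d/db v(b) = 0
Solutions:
 v(b) = log(1/(C1 + 4*b))


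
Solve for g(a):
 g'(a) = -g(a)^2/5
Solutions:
 g(a) = 5/(C1 + a)


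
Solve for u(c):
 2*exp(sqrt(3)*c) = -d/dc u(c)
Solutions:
 u(c) = C1 - 2*sqrt(3)*exp(sqrt(3)*c)/3


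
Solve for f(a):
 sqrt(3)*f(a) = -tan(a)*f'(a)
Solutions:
 f(a) = C1/sin(a)^(sqrt(3))


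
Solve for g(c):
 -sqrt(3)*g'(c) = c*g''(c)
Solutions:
 g(c) = C1 + C2*c^(1 - sqrt(3))


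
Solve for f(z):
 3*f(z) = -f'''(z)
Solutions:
 f(z) = C3*exp(-3^(1/3)*z) + (C1*sin(3^(5/6)*z/2) + C2*cos(3^(5/6)*z/2))*exp(3^(1/3)*z/2)


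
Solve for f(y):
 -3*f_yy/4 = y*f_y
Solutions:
 f(y) = C1 + C2*erf(sqrt(6)*y/3)


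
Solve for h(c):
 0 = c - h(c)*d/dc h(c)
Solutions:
 h(c) = -sqrt(C1 + c^2)
 h(c) = sqrt(C1 + c^2)


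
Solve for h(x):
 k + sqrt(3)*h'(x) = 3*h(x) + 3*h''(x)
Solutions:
 h(x) = k/3 + (C1*sin(sqrt(33)*x/6) + C2*cos(sqrt(33)*x/6))*exp(sqrt(3)*x/6)


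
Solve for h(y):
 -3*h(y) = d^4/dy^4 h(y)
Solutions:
 h(y) = (C1*sin(sqrt(2)*3^(1/4)*y/2) + C2*cos(sqrt(2)*3^(1/4)*y/2))*exp(-sqrt(2)*3^(1/4)*y/2) + (C3*sin(sqrt(2)*3^(1/4)*y/2) + C4*cos(sqrt(2)*3^(1/4)*y/2))*exp(sqrt(2)*3^(1/4)*y/2)


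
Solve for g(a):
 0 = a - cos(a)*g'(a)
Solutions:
 g(a) = C1 + Integral(a/cos(a), a)


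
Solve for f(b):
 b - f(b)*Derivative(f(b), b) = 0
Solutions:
 f(b) = -sqrt(C1 + b^2)
 f(b) = sqrt(C1 + b^2)


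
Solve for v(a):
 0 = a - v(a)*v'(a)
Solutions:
 v(a) = -sqrt(C1 + a^2)
 v(a) = sqrt(C1 + a^2)


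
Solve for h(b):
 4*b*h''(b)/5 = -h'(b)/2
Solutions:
 h(b) = C1 + C2*b^(3/8)


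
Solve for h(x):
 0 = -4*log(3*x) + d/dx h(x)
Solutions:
 h(x) = C1 + 4*x*log(x) - 4*x + x*log(81)


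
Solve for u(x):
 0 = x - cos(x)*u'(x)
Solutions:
 u(x) = C1 + Integral(x/cos(x), x)


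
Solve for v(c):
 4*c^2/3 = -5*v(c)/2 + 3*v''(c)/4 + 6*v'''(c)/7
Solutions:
 v(c) = C1*exp(-c*(7*7^(2/3)/(24*sqrt(13910) + 2831)^(1/3) + 14 + 7^(1/3)*(24*sqrt(13910) + 2831)^(1/3))/48)*sin(sqrt(3)*7^(1/3)*c*(-(24*sqrt(13910) + 2831)^(1/3) + 7*7^(1/3)/(24*sqrt(13910) + 2831)^(1/3))/48) + C2*exp(-c*(7*7^(2/3)/(24*sqrt(13910) + 2831)^(1/3) + 14 + 7^(1/3)*(24*sqrt(13910) + 2831)^(1/3))/48)*cos(sqrt(3)*7^(1/3)*c*(-(24*sqrt(13910) + 2831)^(1/3) + 7*7^(1/3)/(24*sqrt(13910) + 2831)^(1/3))/48) + C3*exp(c*(-7 + 7*7^(2/3)/(24*sqrt(13910) + 2831)^(1/3) + 7^(1/3)*(24*sqrt(13910) + 2831)^(1/3))/24) - 8*c^2/15 - 8/25


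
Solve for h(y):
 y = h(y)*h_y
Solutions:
 h(y) = -sqrt(C1 + y^2)
 h(y) = sqrt(C1 + y^2)


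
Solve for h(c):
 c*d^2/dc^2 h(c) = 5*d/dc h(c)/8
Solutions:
 h(c) = C1 + C2*c^(13/8)


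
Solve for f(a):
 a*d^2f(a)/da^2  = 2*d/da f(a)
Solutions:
 f(a) = C1 + C2*a^3


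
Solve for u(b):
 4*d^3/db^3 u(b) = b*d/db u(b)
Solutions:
 u(b) = C1 + Integral(C2*airyai(2^(1/3)*b/2) + C3*airybi(2^(1/3)*b/2), b)


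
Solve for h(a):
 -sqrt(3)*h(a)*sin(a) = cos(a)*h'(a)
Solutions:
 h(a) = C1*cos(a)^(sqrt(3))


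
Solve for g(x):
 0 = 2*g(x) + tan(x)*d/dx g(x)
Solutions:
 g(x) = C1/sin(x)^2


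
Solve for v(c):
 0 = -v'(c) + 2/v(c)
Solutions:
 v(c) = -sqrt(C1 + 4*c)
 v(c) = sqrt(C1 + 4*c)


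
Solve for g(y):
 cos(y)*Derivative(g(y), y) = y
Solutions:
 g(y) = C1 + Integral(y/cos(y), y)


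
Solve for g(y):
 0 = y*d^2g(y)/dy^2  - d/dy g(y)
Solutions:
 g(y) = C1 + C2*y^2


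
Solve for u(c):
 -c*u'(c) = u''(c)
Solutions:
 u(c) = C1 + C2*erf(sqrt(2)*c/2)


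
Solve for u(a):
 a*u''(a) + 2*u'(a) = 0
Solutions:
 u(a) = C1 + C2/a


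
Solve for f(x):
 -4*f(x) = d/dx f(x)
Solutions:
 f(x) = C1*exp(-4*x)


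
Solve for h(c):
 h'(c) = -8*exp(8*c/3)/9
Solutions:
 h(c) = C1 - exp(8*c/3)/3


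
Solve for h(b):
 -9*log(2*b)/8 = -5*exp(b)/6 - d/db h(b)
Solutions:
 h(b) = C1 + 9*b*log(b)/8 + 9*b*(-1 + log(2))/8 - 5*exp(b)/6


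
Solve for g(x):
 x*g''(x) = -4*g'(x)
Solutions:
 g(x) = C1 + C2/x^3


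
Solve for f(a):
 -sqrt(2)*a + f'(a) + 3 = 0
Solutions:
 f(a) = C1 + sqrt(2)*a^2/2 - 3*a


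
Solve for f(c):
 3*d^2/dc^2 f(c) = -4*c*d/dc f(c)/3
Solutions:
 f(c) = C1 + C2*erf(sqrt(2)*c/3)


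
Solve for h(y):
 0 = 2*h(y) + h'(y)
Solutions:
 h(y) = C1*exp(-2*y)


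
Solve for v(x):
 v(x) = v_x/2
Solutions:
 v(x) = C1*exp(2*x)


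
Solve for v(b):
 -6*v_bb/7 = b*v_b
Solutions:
 v(b) = C1 + C2*erf(sqrt(21)*b/6)


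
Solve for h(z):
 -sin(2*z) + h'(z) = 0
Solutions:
 h(z) = C1 - cos(2*z)/2


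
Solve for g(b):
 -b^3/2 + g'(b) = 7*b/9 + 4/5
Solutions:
 g(b) = C1 + b^4/8 + 7*b^2/18 + 4*b/5


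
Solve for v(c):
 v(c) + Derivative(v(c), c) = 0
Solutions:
 v(c) = C1*exp(-c)


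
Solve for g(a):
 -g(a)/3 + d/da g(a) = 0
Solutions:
 g(a) = C1*exp(a/3)


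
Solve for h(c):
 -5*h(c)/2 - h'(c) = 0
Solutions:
 h(c) = C1*exp(-5*c/2)


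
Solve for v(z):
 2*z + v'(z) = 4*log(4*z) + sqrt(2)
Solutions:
 v(z) = C1 - z^2 + 4*z*log(z) - 4*z + sqrt(2)*z + z*log(256)


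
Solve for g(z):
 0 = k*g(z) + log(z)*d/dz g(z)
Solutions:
 g(z) = C1*exp(-k*li(z))


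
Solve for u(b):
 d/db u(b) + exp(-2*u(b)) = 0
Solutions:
 u(b) = log(-sqrt(C1 - 2*b))
 u(b) = log(C1 - 2*b)/2


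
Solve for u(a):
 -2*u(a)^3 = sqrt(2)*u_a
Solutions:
 u(a) = -sqrt(2)*sqrt(-1/(C1 - sqrt(2)*a))/2
 u(a) = sqrt(2)*sqrt(-1/(C1 - sqrt(2)*a))/2


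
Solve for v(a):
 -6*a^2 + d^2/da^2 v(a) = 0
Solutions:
 v(a) = C1 + C2*a + a^4/2


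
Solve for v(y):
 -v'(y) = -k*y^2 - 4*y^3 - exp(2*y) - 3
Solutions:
 v(y) = C1 + k*y^3/3 + y^4 + 3*y + exp(2*y)/2


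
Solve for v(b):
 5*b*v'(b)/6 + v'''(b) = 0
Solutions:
 v(b) = C1 + Integral(C2*airyai(-5^(1/3)*6^(2/3)*b/6) + C3*airybi(-5^(1/3)*6^(2/3)*b/6), b)


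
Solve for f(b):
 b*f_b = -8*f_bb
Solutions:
 f(b) = C1 + C2*erf(b/4)


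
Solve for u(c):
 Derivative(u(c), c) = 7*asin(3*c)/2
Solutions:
 u(c) = C1 + 7*c*asin(3*c)/2 + 7*sqrt(1 - 9*c^2)/6


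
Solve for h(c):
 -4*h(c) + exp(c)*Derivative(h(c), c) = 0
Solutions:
 h(c) = C1*exp(-4*exp(-c))


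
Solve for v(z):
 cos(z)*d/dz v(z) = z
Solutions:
 v(z) = C1 + Integral(z/cos(z), z)


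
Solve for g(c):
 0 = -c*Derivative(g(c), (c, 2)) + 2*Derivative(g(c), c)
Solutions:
 g(c) = C1 + C2*c^3


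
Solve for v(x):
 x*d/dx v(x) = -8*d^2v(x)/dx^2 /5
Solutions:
 v(x) = C1 + C2*erf(sqrt(5)*x/4)


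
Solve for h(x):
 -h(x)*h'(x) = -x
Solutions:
 h(x) = -sqrt(C1 + x^2)
 h(x) = sqrt(C1 + x^2)


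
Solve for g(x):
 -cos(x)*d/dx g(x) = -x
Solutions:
 g(x) = C1 + Integral(x/cos(x), x)


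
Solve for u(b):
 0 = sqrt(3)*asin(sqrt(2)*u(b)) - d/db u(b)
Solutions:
 Integral(1/asin(sqrt(2)*_y), (_y, u(b))) = C1 + sqrt(3)*b


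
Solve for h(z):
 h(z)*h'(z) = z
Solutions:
 h(z) = -sqrt(C1 + z^2)
 h(z) = sqrt(C1 + z^2)


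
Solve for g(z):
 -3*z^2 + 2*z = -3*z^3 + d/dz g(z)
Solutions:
 g(z) = C1 + 3*z^4/4 - z^3 + z^2


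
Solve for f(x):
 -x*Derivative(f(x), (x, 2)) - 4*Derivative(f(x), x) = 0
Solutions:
 f(x) = C1 + C2/x^3


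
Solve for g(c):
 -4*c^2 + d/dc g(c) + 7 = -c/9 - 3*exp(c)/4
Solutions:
 g(c) = C1 + 4*c^3/3 - c^2/18 - 7*c - 3*exp(c)/4


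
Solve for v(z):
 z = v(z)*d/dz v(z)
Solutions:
 v(z) = -sqrt(C1 + z^2)
 v(z) = sqrt(C1 + z^2)


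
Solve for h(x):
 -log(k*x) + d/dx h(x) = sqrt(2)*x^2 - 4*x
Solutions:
 h(x) = C1 + sqrt(2)*x^3/3 - 2*x^2 + x*log(k*x) - x


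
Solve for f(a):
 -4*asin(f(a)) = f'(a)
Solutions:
 Integral(1/asin(_y), (_y, f(a))) = C1 - 4*a


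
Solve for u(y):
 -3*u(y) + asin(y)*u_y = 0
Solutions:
 u(y) = C1*exp(3*Integral(1/asin(y), y))


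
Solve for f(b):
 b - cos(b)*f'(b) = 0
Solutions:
 f(b) = C1 + Integral(b/cos(b), b)


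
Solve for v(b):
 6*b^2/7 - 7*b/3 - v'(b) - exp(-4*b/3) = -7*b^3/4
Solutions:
 v(b) = C1 + 7*b^4/16 + 2*b^3/7 - 7*b^2/6 + 3*exp(-4*b/3)/4


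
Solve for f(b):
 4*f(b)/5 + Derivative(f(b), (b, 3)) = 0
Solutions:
 f(b) = C3*exp(-10^(2/3)*b/5) + (C1*sin(10^(2/3)*sqrt(3)*b/10) + C2*cos(10^(2/3)*sqrt(3)*b/10))*exp(10^(2/3)*b/10)


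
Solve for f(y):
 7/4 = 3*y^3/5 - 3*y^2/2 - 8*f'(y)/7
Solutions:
 f(y) = C1 + 21*y^4/160 - 7*y^3/16 - 49*y/32


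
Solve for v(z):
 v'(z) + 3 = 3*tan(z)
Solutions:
 v(z) = C1 - 3*z - 3*log(cos(z))


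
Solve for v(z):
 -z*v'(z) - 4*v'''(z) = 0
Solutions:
 v(z) = C1 + Integral(C2*airyai(-2^(1/3)*z/2) + C3*airybi(-2^(1/3)*z/2), z)


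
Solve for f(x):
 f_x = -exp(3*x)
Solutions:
 f(x) = C1 - exp(3*x)/3


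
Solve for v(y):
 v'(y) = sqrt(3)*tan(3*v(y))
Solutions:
 v(y) = -asin(C1*exp(3*sqrt(3)*y))/3 + pi/3
 v(y) = asin(C1*exp(3*sqrt(3)*y))/3


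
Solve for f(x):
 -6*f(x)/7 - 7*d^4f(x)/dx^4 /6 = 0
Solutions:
 f(x) = (C1*sin(sqrt(21)*x/7) + C2*cos(sqrt(21)*x/7))*exp(-sqrt(21)*x/7) + (C3*sin(sqrt(21)*x/7) + C4*cos(sqrt(21)*x/7))*exp(sqrt(21)*x/7)


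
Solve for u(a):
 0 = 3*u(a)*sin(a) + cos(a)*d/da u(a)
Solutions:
 u(a) = C1*cos(a)^3


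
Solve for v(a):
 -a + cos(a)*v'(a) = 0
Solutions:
 v(a) = C1 + Integral(a/cos(a), a)


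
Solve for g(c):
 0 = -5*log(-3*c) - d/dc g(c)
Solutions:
 g(c) = C1 - 5*c*log(-c) + 5*c*(1 - log(3))


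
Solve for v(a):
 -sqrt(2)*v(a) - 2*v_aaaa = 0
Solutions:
 v(a) = (C1*sin(2^(3/8)*a/2) + C2*cos(2^(3/8)*a/2))*exp(-2^(3/8)*a/2) + (C3*sin(2^(3/8)*a/2) + C4*cos(2^(3/8)*a/2))*exp(2^(3/8)*a/2)


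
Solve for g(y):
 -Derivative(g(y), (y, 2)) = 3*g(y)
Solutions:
 g(y) = C1*sin(sqrt(3)*y) + C2*cos(sqrt(3)*y)


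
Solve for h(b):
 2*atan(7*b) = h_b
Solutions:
 h(b) = C1 + 2*b*atan(7*b) - log(49*b^2 + 1)/7


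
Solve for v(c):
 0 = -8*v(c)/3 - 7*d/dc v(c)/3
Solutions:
 v(c) = C1*exp(-8*c/7)


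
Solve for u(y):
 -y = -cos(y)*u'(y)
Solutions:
 u(y) = C1 + Integral(y/cos(y), y)


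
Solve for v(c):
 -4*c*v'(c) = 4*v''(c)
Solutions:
 v(c) = C1 + C2*erf(sqrt(2)*c/2)


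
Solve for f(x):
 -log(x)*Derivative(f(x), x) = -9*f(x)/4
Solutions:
 f(x) = C1*exp(9*li(x)/4)


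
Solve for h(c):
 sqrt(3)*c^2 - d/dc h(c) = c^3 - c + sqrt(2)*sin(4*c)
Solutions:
 h(c) = C1 - c^4/4 + sqrt(3)*c^3/3 + c^2/2 + sqrt(2)*cos(4*c)/4


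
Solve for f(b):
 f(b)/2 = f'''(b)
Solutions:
 f(b) = C3*exp(2^(2/3)*b/2) + (C1*sin(2^(2/3)*sqrt(3)*b/4) + C2*cos(2^(2/3)*sqrt(3)*b/4))*exp(-2^(2/3)*b/4)


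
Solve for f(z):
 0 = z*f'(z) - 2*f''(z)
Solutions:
 f(z) = C1 + C2*erfi(z/2)


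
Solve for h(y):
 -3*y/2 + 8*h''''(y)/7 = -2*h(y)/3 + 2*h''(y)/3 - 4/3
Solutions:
 h(y) = 9*y/4 + (C1*sin(sqrt(2)*3^(3/4)*7^(1/4)*y*sin(atan(sqrt(287)/7)/2)/6) + C2*cos(sqrt(2)*3^(3/4)*7^(1/4)*y*sin(atan(sqrt(287)/7)/2)/6))*exp(-sqrt(2)*3^(3/4)*7^(1/4)*y*cos(atan(sqrt(287)/7)/2)/6) + (C3*sin(sqrt(2)*3^(3/4)*7^(1/4)*y*sin(atan(sqrt(287)/7)/2)/6) + C4*cos(sqrt(2)*3^(3/4)*7^(1/4)*y*sin(atan(sqrt(287)/7)/2)/6))*exp(sqrt(2)*3^(3/4)*7^(1/4)*y*cos(atan(sqrt(287)/7)/2)/6) - 2


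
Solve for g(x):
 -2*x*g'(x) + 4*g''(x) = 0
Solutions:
 g(x) = C1 + C2*erfi(x/2)


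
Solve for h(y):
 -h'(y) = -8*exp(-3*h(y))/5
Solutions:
 h(y) = log(C1 + 24*y/5)/3
 h(y) = log((-1 - sqrt(3)*I)*(C1 + 24*y/5)^(1/3)/2)
 h(y) = log((-1 + sqrt(3)*I)*(C1 + 24*y/5)^(1/3)/2)


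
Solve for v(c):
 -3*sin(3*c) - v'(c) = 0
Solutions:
 v(c) = C1 + cos(3*c)


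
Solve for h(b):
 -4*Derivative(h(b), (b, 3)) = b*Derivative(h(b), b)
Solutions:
 h(b) = C1 + Integral(C2*airyai(-2^(1/3)*b/2) + C3*airybi(-2^(1/3)*b/2), b)


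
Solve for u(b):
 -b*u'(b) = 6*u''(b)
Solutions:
 u(b) = C1 + C2*erf(sqrt(3)*b/6)


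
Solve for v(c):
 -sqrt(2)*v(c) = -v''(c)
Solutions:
 v(c) = C1*exp(-2^(1/4)*c) + C2*exp(2^(1/4)*c)


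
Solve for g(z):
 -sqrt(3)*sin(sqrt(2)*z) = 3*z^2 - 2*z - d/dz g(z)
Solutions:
 g(z) = C1 + z^3 - z^2 - sqrt(6)*cos(sqrt(2)*z)/2


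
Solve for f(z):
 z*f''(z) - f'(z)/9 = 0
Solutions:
 f(z) = C1 + C2*z^(10/9)


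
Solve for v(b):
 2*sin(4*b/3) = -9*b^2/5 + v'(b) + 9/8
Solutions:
 v(b) = C1 + 3*b^3/5 - 9*b/8 - 3*cos(4*b/3)/2


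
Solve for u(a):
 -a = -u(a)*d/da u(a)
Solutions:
 u(a) = -sqrt(C1 + a^2)
 u(a) = sqrt(C1 + a^2)


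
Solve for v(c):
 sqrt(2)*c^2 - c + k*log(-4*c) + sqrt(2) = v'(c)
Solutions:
 v(c) = C1 + sqrt(2)*c^3/3 - c^2/2 + c*k*log(-c) + c*(-k + 2*k*log(2) + sqrt(2))


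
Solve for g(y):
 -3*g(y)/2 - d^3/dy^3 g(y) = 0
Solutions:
 g(y) = C3*exp(-2^(2/3)*3^(1/3)*y/2) + (C1*sin(2^(2/3)*3^(5/6)*y/4) + C2*cos(2^(2/3)*3^(5/6)*y/4))*exp(2^(2/3)*3^(1/3)*y/4)


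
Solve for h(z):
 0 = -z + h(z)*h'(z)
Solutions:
 h(z) = -sqrt(C1 + z^2)
 h(z) = sqrt(C1 + z^2)


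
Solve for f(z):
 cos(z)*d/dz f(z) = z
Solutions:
 f(z) = C1 + Integral(z/cos(z), z)


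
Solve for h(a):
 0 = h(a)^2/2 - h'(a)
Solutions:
 h(a) = -2/(C1 + a)


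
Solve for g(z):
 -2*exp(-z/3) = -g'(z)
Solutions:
 g(z) = C1 - 6*exp(-z/3)


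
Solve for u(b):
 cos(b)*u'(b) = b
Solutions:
 u(b) = C1 + Integral(b/cos(b), b)


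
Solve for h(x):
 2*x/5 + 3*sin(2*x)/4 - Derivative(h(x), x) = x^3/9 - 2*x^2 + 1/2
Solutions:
 h(x) = C1 - x^4/36 + 2*x^3/3 + x^2/5 - x/2 - 3*cos(2*x)/8


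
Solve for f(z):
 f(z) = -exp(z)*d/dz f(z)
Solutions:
 f(z) = C1*exp(exp(-z))


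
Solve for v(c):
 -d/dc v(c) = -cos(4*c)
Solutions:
 v(c) = C1 + sin(4*c)/4


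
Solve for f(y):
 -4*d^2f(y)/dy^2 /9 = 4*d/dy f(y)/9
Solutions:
 f(y) = C1 + C2*exp(-y)


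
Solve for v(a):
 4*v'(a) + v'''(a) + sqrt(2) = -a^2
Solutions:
 v(a) = C1 + C2*sin(2*a) + C3*cos(2*a) - a^3/12 - sqrt(2)*a/4 + a/8


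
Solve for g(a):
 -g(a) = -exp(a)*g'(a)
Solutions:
 g(a) = C1*exp(-exp(-a))


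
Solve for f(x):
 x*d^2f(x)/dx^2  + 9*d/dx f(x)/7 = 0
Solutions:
 f(x) = C1 + C2/x^(2/7)


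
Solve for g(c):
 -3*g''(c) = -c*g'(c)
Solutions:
 g(c) = C1 + C2*erfi(sqrt(6)*c/6)


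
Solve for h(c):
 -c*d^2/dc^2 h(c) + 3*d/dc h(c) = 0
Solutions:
 h(c) = C1 + C2*c^4


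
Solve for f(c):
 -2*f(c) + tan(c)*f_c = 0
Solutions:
 f(c) = C1*sin(c)^2


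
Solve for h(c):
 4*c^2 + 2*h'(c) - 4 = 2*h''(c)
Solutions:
 h(c) = C1 + C2*exp(c) - 2*c^3/3 - 2*c^2 - 2*c


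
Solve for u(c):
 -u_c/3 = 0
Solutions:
 u(c) = C1


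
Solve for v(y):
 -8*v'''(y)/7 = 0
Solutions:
 v(y) = C1 + C2*y + C3*y^2


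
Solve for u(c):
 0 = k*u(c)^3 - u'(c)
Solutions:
 u(c) = -sqrt(2)*sqrt(-1/(C1 + c*k))/2
 u(c) = sqrt(2)*sqrt(-1/(C1 + c*k))/2


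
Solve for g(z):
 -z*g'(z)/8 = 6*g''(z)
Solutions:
 g(z) = C1 + C2*erf(sqrt(6)*z/24)


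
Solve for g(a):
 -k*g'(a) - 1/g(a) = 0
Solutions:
 g(a) = -sqrt(C1 - 2*a/k)
 g(a) = sqrt(C1 - 2*a/k)


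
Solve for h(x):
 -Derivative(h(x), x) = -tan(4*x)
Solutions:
 h(x) = C1 - log(cos(4*x))/4


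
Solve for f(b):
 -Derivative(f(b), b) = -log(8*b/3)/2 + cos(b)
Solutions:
 f(b) = C1 + b*log(b)/2 - b*log(3) - b/2 + b*log(2) + b*log(6)/2 - sin(b)


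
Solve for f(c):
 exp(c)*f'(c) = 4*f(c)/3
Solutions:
 f(c) = C1*exp(-4*exp(-c)/3)


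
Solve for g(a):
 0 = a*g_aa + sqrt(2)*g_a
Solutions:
 g(a) = C1 + C2*a^(1 - sqrt(2))


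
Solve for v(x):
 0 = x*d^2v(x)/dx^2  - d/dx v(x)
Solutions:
 v(x) = C1 + C2*x^2


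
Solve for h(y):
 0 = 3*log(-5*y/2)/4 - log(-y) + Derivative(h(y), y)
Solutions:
 h(y) = C1 + y*log(-y)/4 + y*(-3*log(5) - 1 + 3*log(2))/4


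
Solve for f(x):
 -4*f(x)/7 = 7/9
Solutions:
 f(x) = -49/36


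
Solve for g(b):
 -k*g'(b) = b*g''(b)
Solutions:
 g(b) = C1 + b^(1 - re(k))*(C2*sin(log(b)*Abs(im(k))) + C3*cos(log(b)*im(k)))


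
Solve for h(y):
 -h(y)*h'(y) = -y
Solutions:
 h(y) = -sqrt(C1 + y^2)
 h(y) = sqrt(C1 + y^2)


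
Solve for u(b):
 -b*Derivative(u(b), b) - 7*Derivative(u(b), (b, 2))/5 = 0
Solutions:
 u(b) = C1 + C2*erf(sqrt(70)*b/14)


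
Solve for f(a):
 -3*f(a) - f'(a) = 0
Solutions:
 f(a) = C1*exp(-3*a)


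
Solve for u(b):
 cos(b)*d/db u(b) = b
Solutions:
 u(b) = C1 + Integral(b/cos(b), b)


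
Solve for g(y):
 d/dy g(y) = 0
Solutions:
 g(y) = C1


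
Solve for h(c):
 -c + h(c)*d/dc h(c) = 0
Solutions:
 h(c) = -sqrt(C1 + c^2)
 h(c) = sqrt(C1 + c^2)


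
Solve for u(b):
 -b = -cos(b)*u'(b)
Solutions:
 u(b) = C1 + Integral(b/cos(b), b)


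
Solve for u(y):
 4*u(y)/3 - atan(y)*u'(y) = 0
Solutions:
 u(y) = C1*exp(4*Integral(1/atan(y), y)/3)


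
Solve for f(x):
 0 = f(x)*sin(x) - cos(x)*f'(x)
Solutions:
 f(x) = C1/cos(x)


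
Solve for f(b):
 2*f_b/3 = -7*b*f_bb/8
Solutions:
 f(b) = C1 + C2*b^(5/21)


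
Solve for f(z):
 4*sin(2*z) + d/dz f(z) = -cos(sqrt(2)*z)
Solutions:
 f(z) = C1 - sqrt(2)*sin(sqrt(2)*z)/2 + 2*cos(2*z)


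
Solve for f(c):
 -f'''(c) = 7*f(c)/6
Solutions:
 f(c) = C3*exp(-6^(2/3)*7^(1/3)*c/6) + (C1*sin(2^(2/3)*3^(1/6)*7^(1/3)*c/4) + C2*cos(2^(2/3)*3^(1/6)*7^(1/3)*c/4))*exp(6^(2/3)*7^(1/3)*c/12)


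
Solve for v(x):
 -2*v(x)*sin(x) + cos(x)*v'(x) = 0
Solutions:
 v(x) = C1/cos(x)^2


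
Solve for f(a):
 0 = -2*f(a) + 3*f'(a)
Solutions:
 f(a) = C1*exp(2*a/3)


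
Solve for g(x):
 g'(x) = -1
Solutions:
 g(x) = C1 - x


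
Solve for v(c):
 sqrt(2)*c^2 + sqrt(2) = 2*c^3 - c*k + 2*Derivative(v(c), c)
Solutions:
 v(c) = C1 - c^4/4 + sqrt(2)*c^3/6 + c^2*k/4 + sqrt(2)*c/2


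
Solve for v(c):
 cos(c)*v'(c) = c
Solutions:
 v(c) = C1 + Integral(c/cos(c), c)


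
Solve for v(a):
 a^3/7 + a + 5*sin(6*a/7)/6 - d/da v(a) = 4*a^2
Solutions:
 v(a) = C1 + a^4/28 - 4*a^3/3 + a^2/2 - 35*cos(6*a/7)/36


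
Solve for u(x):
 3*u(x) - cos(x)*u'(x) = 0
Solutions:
 u(x) = C1*(sin(x) + 1)^(3/2)/(sin(x) - 1)^(3/2)


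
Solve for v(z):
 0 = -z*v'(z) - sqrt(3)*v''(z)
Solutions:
 v(z) = C1 + C2*erf(sqrt(2)*3^(3/4)*z/6)


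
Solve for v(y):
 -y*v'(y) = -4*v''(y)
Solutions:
 v(y) = C1 + C2*erfi(sqrt(2)*y/4)


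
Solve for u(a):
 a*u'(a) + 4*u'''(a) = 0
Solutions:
 u(a) = C1 + Integral(C2*airyai(-2^(1/3)*a/2) + C3*airybi(-2^(1/3)*a/2), a)


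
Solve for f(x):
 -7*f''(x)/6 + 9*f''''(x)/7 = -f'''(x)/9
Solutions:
 f(x) = C1 + C2*x + C3*exp(7*x*(-1 + sqrt(487))/162) + C4*exp(-7*x*(1 + sqrt(487))/162)


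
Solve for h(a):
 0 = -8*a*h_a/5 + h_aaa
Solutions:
 h(a) = C1 + Integral(C2*airyai(2*5^(2/3)*a/5) + C3*airybi(2*5^(2/3)*a/5), a)


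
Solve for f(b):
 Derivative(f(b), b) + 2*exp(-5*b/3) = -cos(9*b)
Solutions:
 f(b) = C1 - sin(9*b)/9 + 6*exp(-5*b/3)/5


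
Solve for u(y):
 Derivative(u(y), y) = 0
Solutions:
 u(y) = C1


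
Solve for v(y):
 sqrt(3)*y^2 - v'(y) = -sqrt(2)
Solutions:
 v(y) = C1 + sqrt(3)*y^3/3 + sqrt(2)*y


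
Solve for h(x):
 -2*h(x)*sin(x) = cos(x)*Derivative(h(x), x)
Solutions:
 h(x) = C1*cos(x)^2


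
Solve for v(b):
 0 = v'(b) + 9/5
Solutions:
 v(b) = C1 - 9*b/5


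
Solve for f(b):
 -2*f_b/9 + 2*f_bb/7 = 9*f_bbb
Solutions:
 f(b) = C1 + (C2*sin(sqrt(97)*b/63) + C3*cos(sqrt(97)*b/63))*exp(b/63)


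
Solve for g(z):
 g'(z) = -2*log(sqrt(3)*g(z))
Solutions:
 Integral(1/(2*log(_y) + log(3)), (_y, g(z))) = C1 - z


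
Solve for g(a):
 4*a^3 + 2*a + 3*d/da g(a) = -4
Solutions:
 g(a) = C1 - a^4/3 - a^2/3 - 4*a/3


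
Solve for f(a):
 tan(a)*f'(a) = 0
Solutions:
 f(a) = C1


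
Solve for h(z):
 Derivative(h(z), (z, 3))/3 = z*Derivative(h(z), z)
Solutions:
 h(z) = C1 + Integral(C2*airyai(3^(1/3)*z) + C3*airybi(3^(1/3)*z), z)


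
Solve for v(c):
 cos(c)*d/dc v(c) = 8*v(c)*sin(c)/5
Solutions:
 v(c) = C1/cos(c)^(8/5)


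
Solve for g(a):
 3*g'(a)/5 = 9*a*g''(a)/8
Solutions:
 g(a) = C1 + C2*a^(23/15)


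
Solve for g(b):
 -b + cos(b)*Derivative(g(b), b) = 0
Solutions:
 g(b) = C1 + Integral(b/cos(b), b)


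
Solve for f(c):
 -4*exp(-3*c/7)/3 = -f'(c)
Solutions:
 f(c) = C1 - 28*exp(-3*c/7)/9


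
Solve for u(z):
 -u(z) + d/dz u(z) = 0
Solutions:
 u(z) = C1*exp(z)


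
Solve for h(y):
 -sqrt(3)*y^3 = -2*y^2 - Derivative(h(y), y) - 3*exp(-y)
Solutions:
 h(y) = C1 + sqrt(3)*y^4/4 - 2*y^3/3 + 3*exp(-y)


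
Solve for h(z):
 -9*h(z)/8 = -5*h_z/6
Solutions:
 h(z) = C1*exp(27*z/20)


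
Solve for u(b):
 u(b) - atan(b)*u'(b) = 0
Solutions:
 u(b) = C1*exp(Integral(1/atan(b), b))


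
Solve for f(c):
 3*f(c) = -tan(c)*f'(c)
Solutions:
 f(c) = C1/sin(c)^3


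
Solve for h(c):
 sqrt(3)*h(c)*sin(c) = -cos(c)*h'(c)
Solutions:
 h(c) = C1*cos(c)^(sqrt(3))


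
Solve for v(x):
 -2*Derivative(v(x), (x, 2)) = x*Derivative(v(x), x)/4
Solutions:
 v(x) = C1 + C2*erf(x/4)


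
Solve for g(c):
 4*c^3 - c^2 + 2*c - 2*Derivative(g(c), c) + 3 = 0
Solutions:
 g(c) = C1 + c^4/2 - c^3/6 + c^2/2 + 3*c/2


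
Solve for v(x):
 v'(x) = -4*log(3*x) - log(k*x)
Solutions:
 v(x) = C1 + x*(-log(k) - 4*log(3) + 5) - 5*x*log(x)


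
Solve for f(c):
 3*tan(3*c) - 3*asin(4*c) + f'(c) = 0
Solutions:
 f(c) = C1 + 3*c*asin(4*c) + 3*sqrt(1 - 16*c^2)/4 + log(cos(3*c))


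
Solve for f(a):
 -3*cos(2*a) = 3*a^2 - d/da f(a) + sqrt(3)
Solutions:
 f(a) = C1 + a^3 + sqrt(3)*a + 3*sin(2*a)/2


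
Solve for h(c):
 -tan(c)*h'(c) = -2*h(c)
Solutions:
 h(c) = C1*sin(c)^2


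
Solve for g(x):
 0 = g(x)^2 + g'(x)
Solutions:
 g(x) = 1/(C1 + x)


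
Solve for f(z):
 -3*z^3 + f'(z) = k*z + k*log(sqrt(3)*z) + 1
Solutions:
 f(z) = C1 + k*z^2/2 + k*z*log(z) - k*z + k*z*log(3)/2 + 3*z^4/4 + z


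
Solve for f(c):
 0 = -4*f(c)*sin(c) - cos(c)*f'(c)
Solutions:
 f(c) = C1*cos(c)^4


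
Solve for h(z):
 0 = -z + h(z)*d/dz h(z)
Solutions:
 h(z) = -sqrt(C1 + z^2)
 h(z) = sqrt(C1 + z^2)


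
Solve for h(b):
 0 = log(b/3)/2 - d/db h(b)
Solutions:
 h(b) = C1 + b*log(b)/2 - b*log(3)/2 - b/2


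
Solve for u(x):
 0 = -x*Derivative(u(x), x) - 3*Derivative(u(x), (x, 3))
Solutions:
 u(x) = C1 + Integral(C2*airyai(-3^(2/3)*x/3) + C3*airybi(-3^(2/3)*x/3), x)


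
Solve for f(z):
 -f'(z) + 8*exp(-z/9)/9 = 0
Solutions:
 f(z) = C1 - 8*exp(-z/9)


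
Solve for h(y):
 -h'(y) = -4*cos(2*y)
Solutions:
 h(y) = C1 + 2*sin(2*y)


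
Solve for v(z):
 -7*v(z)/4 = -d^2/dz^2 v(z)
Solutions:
 v(z) = C1*exp(-sqrt(7)*z/2) + C2*exp(sqrt(7)*z/2)


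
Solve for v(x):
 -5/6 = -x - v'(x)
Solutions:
 v(x) = C1 - x^2/2 + 5*x/6


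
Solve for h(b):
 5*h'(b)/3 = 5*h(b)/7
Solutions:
 h(b) = C1*exp(3*b/7)


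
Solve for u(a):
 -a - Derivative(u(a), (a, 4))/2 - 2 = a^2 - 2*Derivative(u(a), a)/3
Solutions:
 u(a) = C1 + C4*exp(6^(2/3)*a/3) + a^3/2 + 3*a^2/4 + 3*a + (C2*sin(2^(2/3)*3^(1/6)*a/2) + C3*cos(2^(2/3)*3^(1/6)*a/2))*exp(-6^(2/3)*a/6)


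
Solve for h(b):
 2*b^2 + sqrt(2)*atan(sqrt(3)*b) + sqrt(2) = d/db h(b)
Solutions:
 h(b) = C1 + 2*b^3/3 + sqrt(2)*b + sqrt(2)*(b*atan(sqrt(3)*b) - sqrt(3)*log(3*b^2 + 1)/6)


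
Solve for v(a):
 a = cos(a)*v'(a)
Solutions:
 v(a) = C1 + Integral(a/cos(a), a)


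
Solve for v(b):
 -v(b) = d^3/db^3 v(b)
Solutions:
 v(b) = C3*exp(-b) + (C1*sin(sqrt(3)*b/2) + C2*cos(sqrt(3)*b/2))*exp(b/2)


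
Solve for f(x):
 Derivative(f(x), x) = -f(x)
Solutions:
 f(x) = C1*exp(-x)


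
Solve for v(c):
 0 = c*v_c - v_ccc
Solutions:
 v(c) = C1 + Integral(C2*airyai(c) + C3*airybi(c), c)


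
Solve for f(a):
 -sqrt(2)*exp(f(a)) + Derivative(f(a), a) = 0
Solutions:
 f(a) = log(-1/(C1 + sqrt(2)*a))


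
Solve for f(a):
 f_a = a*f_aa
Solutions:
 f(a) = C1 + C2*a^2


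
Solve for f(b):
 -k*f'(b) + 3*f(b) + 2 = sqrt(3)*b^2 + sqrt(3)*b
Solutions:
 f(b) = C1*exp(3*b/k) + sqrt(3)*b^2/3 + 2*sqrt(3)*b*k/9 + sqrt(3)*b/3 + 2*sqrt(3)*k^2/27 + sqrt(3)*k/9 - 2/3


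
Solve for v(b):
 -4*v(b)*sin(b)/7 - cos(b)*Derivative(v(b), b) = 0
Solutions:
 v(b) = C1*cos(b)^(4/7)


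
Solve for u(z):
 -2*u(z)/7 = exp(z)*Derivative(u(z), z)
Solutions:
 u(z) = C1*exp(2*exp(-z)/7)


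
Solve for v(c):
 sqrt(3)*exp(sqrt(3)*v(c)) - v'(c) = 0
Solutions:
 v(c) = sqrt(3)*(2*log(-1/(C1 + sqrt(3)*c)) - log(3))/6


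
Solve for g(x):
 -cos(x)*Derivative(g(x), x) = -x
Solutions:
 g(x) = C1 + Integral(x/cos(x), x)


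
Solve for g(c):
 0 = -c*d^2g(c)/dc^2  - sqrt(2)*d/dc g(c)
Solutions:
 g(c) = C1 + C2*c^(1 - sqrt(2))


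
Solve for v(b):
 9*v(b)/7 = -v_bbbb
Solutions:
 v(b) = (C1*sin(sqrt(6)*7^(3/4)*b/14) + C2*cos(sqrt(6)*7^(3/4)*b/14))*exp(-sqrt(6)*7^(3/4)*b/14) + (C3*sin(sqrt(6)*7^(3/4)*b/14) + C4*cos(sqrt(6)*7^(3/4)*b/14))*exp(sqrt(6)*7^(3/4)*b/14)


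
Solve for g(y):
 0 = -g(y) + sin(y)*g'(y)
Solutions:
 g(y) = C1*sqrt(cos(y) - 1)/sqrt(cos(y) + 1)


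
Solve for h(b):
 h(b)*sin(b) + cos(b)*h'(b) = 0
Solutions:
 h(b) = C1*cos(b)


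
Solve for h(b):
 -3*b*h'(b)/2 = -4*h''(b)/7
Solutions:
 h(b) = C1 + C2*erfi(sqrt(21)*b/4)


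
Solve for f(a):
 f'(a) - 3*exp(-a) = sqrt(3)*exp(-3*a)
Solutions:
 f(a) = C1 - 3*exp(-a) - sqrt(3)*exp(-3*a)/3


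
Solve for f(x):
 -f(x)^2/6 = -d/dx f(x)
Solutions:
 f(x) = -6/(C1 + x)


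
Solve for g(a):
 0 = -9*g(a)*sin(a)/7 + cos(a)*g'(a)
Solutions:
 g(a) = C1/cos(a)^(9/7)


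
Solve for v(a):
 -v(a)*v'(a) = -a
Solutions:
 v(a) = -sqrt(C1 + a^2)
 v(a) = sqrt(C1 + a^2)


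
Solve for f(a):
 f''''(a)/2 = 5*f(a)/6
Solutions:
 f(a) = C1*exp(-3^(3/4)*5^(1/4)*a/3) + C2*exp(3^(3/4)*5^(1/4)*a/3) + C3*sin(3^(3/4)*5^(1/4)*a/3) + C4*cos(3^(3/4)*5^(1/4)*a/3)


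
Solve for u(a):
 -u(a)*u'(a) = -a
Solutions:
 u(a) = -sqrt(C1 + a^2)
 u(a) = sqrt(C1 + a^2)


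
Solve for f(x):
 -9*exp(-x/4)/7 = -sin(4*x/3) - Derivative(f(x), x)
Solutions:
 f(x) = C1 + 3*cos(4*x/3)/4 - 36*exp(-x/4)/7


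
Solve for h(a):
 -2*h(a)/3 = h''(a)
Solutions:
 h(a) = C1*sin(sqrt(6)*a/3) + C2*cos(sqrt(6)*a/3)


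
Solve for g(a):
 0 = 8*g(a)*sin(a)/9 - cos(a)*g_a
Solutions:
 g(a) = C1/cos(a)^(8/9)


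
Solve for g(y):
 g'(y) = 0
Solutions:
 g(y) = C1


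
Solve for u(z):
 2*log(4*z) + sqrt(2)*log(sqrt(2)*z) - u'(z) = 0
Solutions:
 u(z) = C1 + sqrt(2)*z*log(z) + 2*z*log(z) - 2*z - sqrt(2)*z + z*log(2^(sqrt(2)/2 + 4))


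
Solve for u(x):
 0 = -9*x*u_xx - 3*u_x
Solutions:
 u(x) = C1 + C2*x^(2/3)


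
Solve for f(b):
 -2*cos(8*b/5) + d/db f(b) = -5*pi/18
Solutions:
 f(b) = C1 - 5*pi*b/18 + 5*sin(8*b/5)/4


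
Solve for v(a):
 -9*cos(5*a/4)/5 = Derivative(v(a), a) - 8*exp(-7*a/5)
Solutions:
 v(a) = C1 - 36*sin(5*a/4)/25 - 40*exp(-7*a/5)/7


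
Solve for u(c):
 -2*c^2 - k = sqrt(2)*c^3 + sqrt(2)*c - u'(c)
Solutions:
 u(c) = C1 + sqrt(2)*c^4/4 + 2*c^3/3 + sqrt(2)*c^2/2 + c*k


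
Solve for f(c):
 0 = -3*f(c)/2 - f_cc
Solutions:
 f(c) = C1*sin(sqrt(6)*c/2) + C2*cos(sqrt(6)*c/2)


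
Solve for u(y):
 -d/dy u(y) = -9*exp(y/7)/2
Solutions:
 u(y) = C1 + 63*exp(y/7)/2


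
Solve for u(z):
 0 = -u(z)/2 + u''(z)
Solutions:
 u(z) = C1*exp(-sqrt(2)*z/2) + C2*exp(sqrt(2)*z/2)


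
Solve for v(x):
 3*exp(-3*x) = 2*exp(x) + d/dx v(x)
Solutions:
 v(x) = C1 - 2*exp(x) - exp(-3*x)


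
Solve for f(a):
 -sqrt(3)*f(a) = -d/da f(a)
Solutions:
 f(a) = C1*exp(sqrt(3)*a)


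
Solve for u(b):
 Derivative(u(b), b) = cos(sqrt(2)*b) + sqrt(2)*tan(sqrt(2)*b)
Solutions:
 u(b) = C1 - log(cos(sqrt(2)*b)) + sqrt(2)*sin(sqrt(2)*b)/2


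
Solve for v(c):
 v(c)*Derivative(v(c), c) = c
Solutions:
 v(c) = -sqrt(C1 + c^2)
 v(c) = sqrt(C1 + c^2)


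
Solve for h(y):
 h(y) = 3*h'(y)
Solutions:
 h(y) = C1*exp(y/3)


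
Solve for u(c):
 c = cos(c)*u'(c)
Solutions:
 u(c) = C1 + Integral(c/cos(c), c)


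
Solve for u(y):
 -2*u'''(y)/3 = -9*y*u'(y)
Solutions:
 u(y) = C1 + Integral(C2*airyai(3*2^(2/3)*y/2) + C3*airybi(3*2^(2/3)*y/2), y)


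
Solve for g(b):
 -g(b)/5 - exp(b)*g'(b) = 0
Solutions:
 g(b) = C1*exp(exp(-b)/5)


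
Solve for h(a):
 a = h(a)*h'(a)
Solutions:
 h(a) = -sqrt(C1 + a^2)
 h(a) = sqrt(C1 + a^2)


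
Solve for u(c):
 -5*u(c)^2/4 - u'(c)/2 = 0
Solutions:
 u(c) = 2/(C1 + 5*c)


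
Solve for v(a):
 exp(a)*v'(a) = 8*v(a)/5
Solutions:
 v(a) = C1*exp(-8*exp(-a)/5)


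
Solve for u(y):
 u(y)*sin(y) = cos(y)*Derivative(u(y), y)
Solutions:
 u(y) = C1/cos(y)


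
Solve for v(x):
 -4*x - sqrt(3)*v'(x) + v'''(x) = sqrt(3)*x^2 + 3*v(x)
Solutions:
 v(x) = C1*exp(-x*(2*2^(1/3)*3^(5/6)/(sqrt(81 - 4*sqrt(3)) + 9)^(1/3) + 6^(2/3)*(sqrt(81 - 4*sqrt(3)) + 9)^(1/3))/12)*sin(x*(-2^(2/3)*3^(1/6)*(sqrt(81 - 4*sqrt(3)) + 9)^(1/3) + 2*6^(1/3)/(sqrt(81 - 4*sqrt(3)) + 9)^(1/3))/4) + C2*exp(-x*(2*2^(1/3)*3^(5/6)/(sqrt(81 - 4*sqrt(3)) + 9)^(1/3) + 6^(2/3)*(sqrt(81 - 4*sqrt(3)) + 9)^(1/3))/12)*cos(x*(-2^(2/3)*3^(1/6)*(sqrt(81 - 4*sqrt(3)) + 9)^(1/3) + 2*6^(1/3)/(sqrt(81 - 4*sqrt(3)) + 9)^(1/3))/4) + C3*exp(x*(2*2^(1/3)*3^(5/6)/(sqrt(81 - 4*sqrt(3)) + 9)^(1/3) + 6^(2/3)*(sqrt(81 - 4*sqrt(3)) + 9)^(1/3))/6) - sqrt(3)*x^2/3 - 2*x/3 + 2*sqrt(3)/9
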